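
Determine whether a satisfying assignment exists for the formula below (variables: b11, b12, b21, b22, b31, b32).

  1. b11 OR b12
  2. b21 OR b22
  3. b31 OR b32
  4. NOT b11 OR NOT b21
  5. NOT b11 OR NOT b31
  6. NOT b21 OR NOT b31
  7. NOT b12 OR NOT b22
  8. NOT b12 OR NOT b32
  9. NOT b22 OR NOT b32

Try b11 = true.
(NOT b21) alone gives b21 = false.
(b22) alone gives b22 = true.
(NOT b31) alone gives b31 = false.
(b32) alone gives b32 = true.
That conflicts with the unit clause (NOT b32).
Undo b11 and try b11 = false.
(b12) alone gives b12 = true.
(NOT b22) alone gives b22 = false.
(b21) alone gives b21 = true.
(NOT b31) alone gives b31 = false.
(b32) alone gives b32 = true.
That conflicts with the unit clause (NOT b32).
Either choice for b11 ends in contradiction.
No assignment satisfies every clause.

No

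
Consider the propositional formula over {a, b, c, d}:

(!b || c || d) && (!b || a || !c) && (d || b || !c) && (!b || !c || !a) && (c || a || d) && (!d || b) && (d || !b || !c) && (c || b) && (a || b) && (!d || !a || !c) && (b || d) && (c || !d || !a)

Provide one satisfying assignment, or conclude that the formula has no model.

a ↦ false; b ↦ true; c ↦ false; d ↦ true

Branch on d: set d = true.
From the singleton clause (b), b = true.
Branch on a: set a = false.
From the singleton clause (!c), c = false.
This assignment satisfies each clause.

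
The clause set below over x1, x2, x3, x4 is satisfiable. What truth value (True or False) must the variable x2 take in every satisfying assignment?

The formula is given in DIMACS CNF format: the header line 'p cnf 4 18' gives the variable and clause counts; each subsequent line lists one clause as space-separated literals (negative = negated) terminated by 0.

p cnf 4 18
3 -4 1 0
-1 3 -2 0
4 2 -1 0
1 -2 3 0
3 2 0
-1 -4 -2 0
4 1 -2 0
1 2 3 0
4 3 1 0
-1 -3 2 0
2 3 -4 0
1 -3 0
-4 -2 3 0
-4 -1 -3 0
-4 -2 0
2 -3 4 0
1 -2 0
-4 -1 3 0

True

Suppose x2 = False.
From the singleton clause (x3), x3 = True.
From the singleton clause (¬x1), x1 = False.
But (x1) is also a unit clause — contradiction.
So every satisfying assignment has x2 = True.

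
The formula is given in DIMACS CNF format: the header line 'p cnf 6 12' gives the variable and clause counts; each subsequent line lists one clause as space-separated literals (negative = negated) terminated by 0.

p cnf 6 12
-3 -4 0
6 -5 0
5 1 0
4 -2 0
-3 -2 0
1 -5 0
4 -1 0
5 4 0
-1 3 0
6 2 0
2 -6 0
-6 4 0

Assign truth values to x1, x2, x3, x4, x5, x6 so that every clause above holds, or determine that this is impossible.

Suppose x3 = False.
(¬x1) alone gives x1 = False.
(x5) alone gives x5 = True.
That conflicts with the unit clause (¬x5).
That branch fails; take x3 = True instead.
(¬x4) alone gives x4 = False.
(¬x2) alone gives x2 = False.
(¬x1) alone gives x1 = False.
(x5) alone gives x5 = True.
That conflicts with the unit clause (¬x5).
Either choice for x3 ends in contradiction.

UNSATISFIABLE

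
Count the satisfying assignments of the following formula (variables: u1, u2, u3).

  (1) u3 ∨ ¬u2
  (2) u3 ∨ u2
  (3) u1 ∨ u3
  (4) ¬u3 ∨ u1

There are 2^3 = 8 truth assignments over (u1, u2, u3).
Check each against the 4 clauses (columns in the order u1, u2, u3):
  F F F  ✗ fails (u3 ∨ u2)
  F F T  ✗ fails (¬u3 ∨ u1)
  F T F  ✗ fails (u3 ∨ ¬u2)
  F T T  ✗ fails (¬u3 ∨ u1)
  T F F  ✗ fails (u3 ∨ u2)
  T F T  ✓ satisfies all
  T T F  ✗ fails (u3 ∨ ¬u2)
  T T T  ✓ satisfies all
2 of the 8 rows are models.

2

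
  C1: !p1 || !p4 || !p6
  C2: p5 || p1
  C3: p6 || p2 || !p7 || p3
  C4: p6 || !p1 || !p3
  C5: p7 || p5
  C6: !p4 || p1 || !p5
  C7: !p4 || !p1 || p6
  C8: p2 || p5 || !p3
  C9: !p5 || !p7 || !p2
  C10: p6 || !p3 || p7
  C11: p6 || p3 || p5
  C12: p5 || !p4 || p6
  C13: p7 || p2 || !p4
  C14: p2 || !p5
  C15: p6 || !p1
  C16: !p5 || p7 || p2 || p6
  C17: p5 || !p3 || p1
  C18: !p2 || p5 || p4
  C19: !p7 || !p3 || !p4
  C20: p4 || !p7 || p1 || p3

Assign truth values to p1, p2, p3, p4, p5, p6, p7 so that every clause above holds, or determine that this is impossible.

p1=false,  p2=true,  p3=false,  p4=false,  p5=true,  p6=false,  p7=false

Case p5 = true:
From the singleton clause (p2), p2 = true.
From the singleton clause (!p7), p7 = false.
Case p4 = false:
Case p6 = false:
From the singleton clause (!p3), p3 = false.
From the singleton clause (!p1), p1 = false.
This assignment satisfies each clause.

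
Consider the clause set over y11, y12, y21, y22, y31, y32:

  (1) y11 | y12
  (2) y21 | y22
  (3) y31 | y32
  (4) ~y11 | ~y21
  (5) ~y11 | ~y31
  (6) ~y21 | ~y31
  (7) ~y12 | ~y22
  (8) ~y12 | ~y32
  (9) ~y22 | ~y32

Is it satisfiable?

Case y11 = 1:
(~y21) alone gives y21 = 0.
(y22) alone gives y22 = 1.
(~y31) alone gives y31 = 0.
(y32) alone gives y32 = 1.
But (~y32) is also a unit clause — contradiction.
That branch fails; take y11 = 0 instead.
(y12) alone gives y12 = 1.
(~y22) alone gives y22 = 0.
(y21) alone gives y21 = 1.
(~y31) alone gives y31 = 0.
(y32) alone gives y32 = 1.
But (~y32) is also a unit clause — contradiction.
Neither y11 = 1 nor y11 = 0 works.
No assignment satisfies every clause.

No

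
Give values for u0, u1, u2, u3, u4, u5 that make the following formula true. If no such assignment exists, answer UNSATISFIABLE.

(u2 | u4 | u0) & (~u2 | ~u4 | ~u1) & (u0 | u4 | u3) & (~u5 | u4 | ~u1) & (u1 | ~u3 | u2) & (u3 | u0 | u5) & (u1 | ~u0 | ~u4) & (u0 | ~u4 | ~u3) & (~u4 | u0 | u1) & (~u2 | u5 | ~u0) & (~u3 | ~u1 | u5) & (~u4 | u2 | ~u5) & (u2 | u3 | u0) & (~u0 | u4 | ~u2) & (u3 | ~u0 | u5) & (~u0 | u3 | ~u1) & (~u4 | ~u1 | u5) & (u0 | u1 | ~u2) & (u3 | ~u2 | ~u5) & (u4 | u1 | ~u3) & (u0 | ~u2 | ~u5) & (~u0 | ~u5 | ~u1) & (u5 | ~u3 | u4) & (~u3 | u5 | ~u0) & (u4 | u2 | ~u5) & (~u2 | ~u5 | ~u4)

Case u2 = 1:
Case u4 = 0:
(~u0) alone gives u0 = 0.
(u3) alone gives u3 = 1.
(u1) alone gives u1 = 1.
(~u5) alone gives u5 = 0.
But (u5) is also a unit clause — contradiction.
Backtrack on u4: now try u4 = 1.
(~u1) alone gives u1 = 0.
(~u0) alone gives u0 = 0.
But (u0) is also a unit clause — contradiction.
Neither u4 = 1 nor u4 = 0 works.
Backtrack on u2: now try u2 = 0.
Case u4 = 1:
(~u5) alone gives u5 = 0.
(~u1) alone gives u1 = 0.
(~u3) alone gives u3 = 0.
(u0) alone gives u0 = 1.
But (~u0) is also a unit clause — contradiction.
Backtrack on u4: now try u4 = 0.
(u0) alone gives u0 = 1.
(~u5) alone gives u5 = 0.
(u3) alone gives u3 = 1.
But (~u3) is also a unit clause — contradiction.
Neither u4 = 1 nor u4 = 0 works.
Neither u2 = 1 nor u2 = 0 works.

UNSATISFIABLE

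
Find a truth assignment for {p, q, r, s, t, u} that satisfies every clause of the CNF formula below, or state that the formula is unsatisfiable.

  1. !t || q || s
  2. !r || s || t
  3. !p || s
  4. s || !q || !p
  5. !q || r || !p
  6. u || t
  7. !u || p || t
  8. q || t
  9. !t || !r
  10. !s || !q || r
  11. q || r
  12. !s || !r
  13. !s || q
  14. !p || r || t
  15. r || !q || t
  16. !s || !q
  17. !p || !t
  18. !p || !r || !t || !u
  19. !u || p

Case p = false:
From the singleton clause (!u), u = false.
From the singleton clause (t), t = true.
From the singleton clause (!r), r = false.
From the singleton clause (q), q = true.
From the singleton clause (!s), s = false.
This assignment satisfies each clause.

p: false,  q: true,  r: false,  s: false,  t: true,  u: false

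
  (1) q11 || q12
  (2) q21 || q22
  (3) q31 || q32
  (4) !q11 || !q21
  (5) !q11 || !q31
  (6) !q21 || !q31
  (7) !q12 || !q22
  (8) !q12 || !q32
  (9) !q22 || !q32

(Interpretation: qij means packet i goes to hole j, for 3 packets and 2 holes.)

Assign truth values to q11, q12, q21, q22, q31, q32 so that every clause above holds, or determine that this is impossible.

UNSATISFIABLE

Case q11 = true:
(!q21) alone gives q21 = false.
(q22) alone gives q22 = true.
(!q31) alone gives q31 = false.
(q32) alone gives q32 = true.
Now (!q32) is unsatisfied and unit — conflict.
That branch fails; take q11 = false instead.
(q12) alone gives q12 = true.
(!q22) alone gives q22 = false.
(q21) alone gives q21 = true.
(!q31) alone gives q31 = false.
(q32) alone gives q32 = true.
Now (!q32) is unsatisfied and unit — conflict.
Neither q11 = true nor q11 = false works.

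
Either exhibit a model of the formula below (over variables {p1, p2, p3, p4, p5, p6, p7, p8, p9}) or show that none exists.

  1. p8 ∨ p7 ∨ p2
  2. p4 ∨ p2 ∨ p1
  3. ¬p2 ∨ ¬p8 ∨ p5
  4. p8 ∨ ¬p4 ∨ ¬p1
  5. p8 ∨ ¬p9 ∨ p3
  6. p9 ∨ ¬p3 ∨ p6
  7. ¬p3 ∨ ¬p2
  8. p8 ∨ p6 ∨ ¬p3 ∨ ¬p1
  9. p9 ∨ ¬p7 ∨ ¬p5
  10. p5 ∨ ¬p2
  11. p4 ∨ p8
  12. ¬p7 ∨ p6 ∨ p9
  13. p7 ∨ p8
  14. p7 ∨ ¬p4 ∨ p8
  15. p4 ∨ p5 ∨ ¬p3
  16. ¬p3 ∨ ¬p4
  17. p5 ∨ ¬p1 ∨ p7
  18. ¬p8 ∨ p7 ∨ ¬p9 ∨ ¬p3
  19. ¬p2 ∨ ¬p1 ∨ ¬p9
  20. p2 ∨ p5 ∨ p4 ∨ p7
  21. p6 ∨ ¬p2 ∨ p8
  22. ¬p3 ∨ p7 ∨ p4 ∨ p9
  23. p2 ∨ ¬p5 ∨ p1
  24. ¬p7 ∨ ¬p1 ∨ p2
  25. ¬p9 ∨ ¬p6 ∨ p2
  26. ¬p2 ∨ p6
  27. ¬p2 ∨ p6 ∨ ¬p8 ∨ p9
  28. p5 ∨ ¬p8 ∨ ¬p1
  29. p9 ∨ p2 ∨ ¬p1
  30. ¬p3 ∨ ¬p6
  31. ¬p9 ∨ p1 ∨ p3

Try p3 = False.
Try p8 = True.
Try p2 = False.
Try p4 = True.
Try p5 = True.
(p1) alone gives p1 = True.
(¬p7) alone gives p7 = False.
(p9) alone gives p9 = True.
(¬p6) alone gives p6 = False.
All clauses are satisfied.

p1=True,  p2=False,  p3=False,  p4=True,  p5=True,  p6=False,  p7=False,  p8=True,  p9=True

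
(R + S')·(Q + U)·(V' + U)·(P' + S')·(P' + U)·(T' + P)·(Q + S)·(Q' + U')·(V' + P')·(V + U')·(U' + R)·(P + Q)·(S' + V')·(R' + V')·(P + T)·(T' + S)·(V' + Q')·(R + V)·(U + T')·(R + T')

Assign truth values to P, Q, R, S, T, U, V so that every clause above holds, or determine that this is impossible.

Branch on R: set R = 1.
From the singleton clause (V'), V = 0.
From the singleton clause (U'), U = 0.
From the singleton clause (Q), Q = 1.
From the singleton clause (P'), P = 0.
From the singleton clause (T'), T = 0.
But (T) is also a unit clause — contradiction.
That branch fails; take R = 0 instead.
From the singleton clause (S'), S = 0.
From the singleton clause (Q), Q = 1.
From the singleton clause (U'), U = 0.
From the singleton clause (V'), V = 0.
But (V) is also a unit clause — contradiction.
Both values of R lead to a conflict.

UNSATISFIABLE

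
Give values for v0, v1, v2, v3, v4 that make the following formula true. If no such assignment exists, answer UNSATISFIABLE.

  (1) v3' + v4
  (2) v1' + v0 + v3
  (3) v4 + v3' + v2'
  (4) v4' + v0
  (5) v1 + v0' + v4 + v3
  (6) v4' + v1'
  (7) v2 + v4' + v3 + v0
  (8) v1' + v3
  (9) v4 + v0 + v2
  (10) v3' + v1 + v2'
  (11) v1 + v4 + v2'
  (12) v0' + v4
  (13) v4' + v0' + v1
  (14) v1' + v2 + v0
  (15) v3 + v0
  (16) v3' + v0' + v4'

Try v3 = 0.
Unit clause (v1') forces v1 = 0.
Unit clause (v0) forces v0 = 1.
Unit clause (v4) forces v4 = 1.
Now (v4') is unsatisfied and unit — conflict.
So v3 must be the other value — set v3 = 1.
Unit clause (v4) forces v4 = 1.
Unit clause (v0) forces v0 = 1.
Now (v0') is unsatisfied and unit — conflict.
Neither v3 = 1 nor v3 = 0 works.

UNSATISFIABLE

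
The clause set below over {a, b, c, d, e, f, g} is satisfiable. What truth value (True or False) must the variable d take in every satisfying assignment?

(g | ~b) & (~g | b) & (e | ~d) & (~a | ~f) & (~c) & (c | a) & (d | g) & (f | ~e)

Suppose d = 1.
(e) alone gives e = 1.
(~c) alone gives c = 0.
(a) alone gives a = 1.
(~f) alone gives f = 0.
That conflicts with the unit clause (f).
So every satisfying assignment has d = False.

False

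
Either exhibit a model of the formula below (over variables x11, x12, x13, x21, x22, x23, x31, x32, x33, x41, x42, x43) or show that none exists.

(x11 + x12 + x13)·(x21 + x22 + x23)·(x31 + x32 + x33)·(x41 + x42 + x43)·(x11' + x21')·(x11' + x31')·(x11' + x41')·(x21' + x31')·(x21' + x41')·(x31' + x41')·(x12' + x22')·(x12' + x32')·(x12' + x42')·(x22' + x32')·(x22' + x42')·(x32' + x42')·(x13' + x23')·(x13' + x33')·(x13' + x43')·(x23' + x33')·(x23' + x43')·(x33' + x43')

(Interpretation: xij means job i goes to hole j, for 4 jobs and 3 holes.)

Suppose x11 = 0.
Suppose x12 = 1.
From the singleton clause (x22'), x22 = 0.
From the singleton clause (x32'), x32 = 0.
From the singleton clause (x42'), x42 = 0.
Suppose x21 = 1.
From the singleton clause (x31'), x31 = 0.
From the singleton clause (x33), x33 = 1.
From the singleton clause (x41'), x41 = 0.
From the singleton clause (x43), x43 = 1.
That conflicts with the unit clause (x43').
Undo x21 and try x21 = 0.
From the singleton clause (x23), x23 = 1.
From the singleton clause (x13'), x13 = 0.
From the singleton clause (x33'), x33 = 0.
From the singleton clause (x31), x31 = 1.
From the singleton clause (x41'), x41 = 0.
From the singleton clause (x43), x43 = 1.
That conflicts with the unit clause (x43').
Either choice for x21 ends in contradiction.
Undo x12 and try x12 = 0.
From the singleton clause (x13), x13 = 1.
From the singleton clause (x23'), x23 = 0.
From the singleton clause (x33'), x33 = 0.
From the singleton clause (x43'), x43 = 0.
Suppose x21 = 1.
From the singleton clause (x31'), x31 = 0.
From the singleton clause (x32), x32 = 1.
From the singleton clause (x41'), x41 = 0.
From the singleton clause (x42), x42 = 1.
That conflicts with the unit clause (x42').
Undo x21 and try x21 = 0.
From the singleton clause (x22), x22 = 1.
From the singleton clause (x32'), x32 = 0.
From the singleton clause (x31), x31 = 1.
From the singleton clause (x41'), x41 = 0.
From the singleton clause (x42), x42 = 1.
That conflicts with the unit clause (x42').
Either choice for x21 ends in contradiction.
Either choice for x12 ends in contradiction.
Undo x11 and try x11 = 1.
From the singleton clause (x21'), x21 = 0.
From the singleton clause (x31'), x31 = 0.
From the singleton clause (x41'), x41 = 0.
Suppose x22 = 1.
From the singleton clause (x12'), x12 = 0.
From the singleton clause (x32'), x32 = 0.
From the singleton clause (x33), x33 = 1.
From the singleton clause (x42'), x42 = 0.
From the singleton clause (x43), x43 = 1.
That conflicts with the unit clause (x43').
Undo x22 and try x22 = 0.
From the singleton clause (x23), x23 = 1.
From the singleton clause (x13'), x13 = 0.
From the singleton clause (x33'), x33 = 0.
From the singleton clause (x32), x32 = 1.
From the singleton clause (x12'), x12 = 0.
From the singleton clause (x42'), x42 = 0.
From the singleton clause (x43), x43 = 1.
That conflicts with the unit clause (x43').
Either choice for x22 ends in contradiction.
Either choice for x11 ends in contradiction.

UNSATISFIABLE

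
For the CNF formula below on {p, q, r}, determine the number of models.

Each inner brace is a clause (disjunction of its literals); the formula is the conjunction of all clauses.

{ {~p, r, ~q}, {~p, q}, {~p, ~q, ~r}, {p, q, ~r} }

There are 2^3 = 8 truth assignments over (p, q, r).
Check each against the 4 clauses (columns in the order p, q, r):
  F F F  ✓ satisfies all
  F F T  ✗ fails (p | q | ~r)
  F T F  ✓ satisfies all
  F T T  ✓ satisfies all
  T F F  ✗ fails (~p | q)
  T F T  ✗ fails (~p | q)
  T T F  ✗ fails (~p | r | ~q)
  T T T  ✗ fails (~p | ~q | ~r)
3 of the 8 rows are models.

3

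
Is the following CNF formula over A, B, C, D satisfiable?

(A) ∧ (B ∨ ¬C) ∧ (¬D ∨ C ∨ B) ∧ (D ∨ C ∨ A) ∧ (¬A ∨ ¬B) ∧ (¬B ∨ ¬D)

Yes

(A) alone gives A = True.
(¬B) alone gives B = False.
(¬C) alone gives C = False.
(¬D) alone gives D = False.
All clauses are satisfied.
A satisfying assignment: A=True, B=False, C=False, D=False.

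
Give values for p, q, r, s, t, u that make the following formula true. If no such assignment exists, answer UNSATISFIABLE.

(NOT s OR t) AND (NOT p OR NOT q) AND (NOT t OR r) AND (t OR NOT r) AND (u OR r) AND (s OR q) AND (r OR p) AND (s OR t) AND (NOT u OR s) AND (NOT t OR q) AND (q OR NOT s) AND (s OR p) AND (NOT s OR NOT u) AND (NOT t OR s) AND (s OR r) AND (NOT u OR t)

Suppose s = true.
From the singleton clause (t), t = true.
From the singleton clause (r), r = true.
From the singleton clause (q), q = true.
From the singleton clause (NOT p), p = false.
From the singleton clause (NOT u), u = false.
Every clause now holds.

p: false; q: true; r: true; s: true; t: true; u: false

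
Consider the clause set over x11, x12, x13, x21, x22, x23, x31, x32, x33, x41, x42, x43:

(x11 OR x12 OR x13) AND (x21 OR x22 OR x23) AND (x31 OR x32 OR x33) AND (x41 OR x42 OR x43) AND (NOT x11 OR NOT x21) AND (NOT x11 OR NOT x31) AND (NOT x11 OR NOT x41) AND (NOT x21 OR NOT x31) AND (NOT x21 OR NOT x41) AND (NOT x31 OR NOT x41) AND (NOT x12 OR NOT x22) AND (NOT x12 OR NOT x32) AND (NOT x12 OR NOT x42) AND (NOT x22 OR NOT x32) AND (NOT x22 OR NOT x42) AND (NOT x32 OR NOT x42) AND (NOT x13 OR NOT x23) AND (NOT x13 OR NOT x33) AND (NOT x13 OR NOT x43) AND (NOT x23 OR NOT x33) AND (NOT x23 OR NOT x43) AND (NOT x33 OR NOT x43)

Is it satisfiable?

No, unsatisfiable

Suppose x11 = false.
Suppose x12 = true.
(NOT x22) alone gives x22 = false.
(NOT x32) alone gives x32 = false.
(NOT x42) alone gives x42 = false.
Suppose x21 = true.
(NOT x31) alone gives x31 = false.
(x33) alone gives x33 = true.
(NOT x41) alone gives x41 = false.
(x43) alone gives x43 = true.
Now (NOT x43) is unsatisfied and unit — conflict.
Undo x21 and try x21 = false.
(x23) alone gives x23 = true.
(NOT x13) alone gives x13 = false.
(NOT x33) alone gives x33 = false.
(x31) alone gives x31 = true.
(NOT x41) alone gives x41 = false.
(x43) alone gives x43 = true.
Now (NOT x43) is unsatisfied and unit — conflict.
Both values of x21 lead to a conflict.
Undo x12 and try x12 = false.
(x13) alone gives x13 = true.
(NOT x23) alone gives x23 = false.
(NOT x33) alone gives x33 = false.
(NOT x43) alone gives x43 = false.
Suppose x21 = true.
(NOT x31) alone gives x31 = false.
(x32) alone gives x32 = true.
(NOT x41) alone gives x41 = false.
(x42) alone gives x42 = true.
Now (NOT x42) is unsatisfied and unit — conflict.
Undo x21 and try x21 = false.
(x22) alone gives x22 = true.
(NOT x32) alone gives x32 = false.
(x31) alone gives x31 = true.
(NOT x41) alone gives x41 = false.
(x42) alone gives x42 = true.
Now (NOT x42) is unsatisfied and unit — conflict.
Both values of x21 lead to a conflict.
Both values of x12 lead to a conflict.
Undo x11 and try x11 = true.
(NOT x21) alone gives x21 = false.
(NOT x31) alone gives x31 = false.
(NOT x41) alone gives x41 = false.
Suppose x22 = true.
(NOT x12) alone gives x12 = false.
(NOT x32) alone gives x32 = false.
(x33) alone gives x33 = true.
(NOT x42) alone gives x42 = false.
(x43) alone gives x43 = true.
Now (NOT x43) is unsatisfied and unit — conflict.
Undo x22 and try x22 = false.
(x23) alone gives x23 = true.
(NOT x13) alone gives x13 = false.
(NOT x33) alone gives x33 = false.
(x32) alone gives x32 = true.
(NOT x12) alone gives x12 = false.
(NOT x42) alone gives x42 = false.
(x43) alone gives x43 = true.
Now (NOT x43) is unsatisfied and unit — conflict.
Both values of x22 lead to a conflict.
Both values of x11 lead to a conflict.
No assignment satisfies every clause.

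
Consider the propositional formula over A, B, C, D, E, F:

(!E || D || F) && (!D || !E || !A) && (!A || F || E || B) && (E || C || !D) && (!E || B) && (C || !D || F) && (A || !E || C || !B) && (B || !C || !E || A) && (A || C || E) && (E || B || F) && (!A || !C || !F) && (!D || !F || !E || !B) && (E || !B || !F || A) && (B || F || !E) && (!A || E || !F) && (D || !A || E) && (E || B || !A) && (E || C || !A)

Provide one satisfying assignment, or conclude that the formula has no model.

A=false; B=false; C=true; D=true; E=false; F=true

Branch on E: set E = false.
Branch on C: set C = true.
Branch on B: set B = false.
The clause (F) is unit, so F = true.
The clause (!A) is unit, so A = false.
Every clause is now satisfied; D is unconstrained.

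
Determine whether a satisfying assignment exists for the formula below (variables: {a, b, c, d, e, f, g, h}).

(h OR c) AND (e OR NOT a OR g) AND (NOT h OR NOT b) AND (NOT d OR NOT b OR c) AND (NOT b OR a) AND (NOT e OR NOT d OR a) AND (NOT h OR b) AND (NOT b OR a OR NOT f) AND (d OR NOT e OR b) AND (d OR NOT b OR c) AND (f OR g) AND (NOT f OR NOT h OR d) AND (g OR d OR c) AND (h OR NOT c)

Try h = true.
From the singleton clause (NOT b), b = false.
That conflicts with the unit clause (b).
Undo h and try h = false.
From the singleton clause (c), c = true.
That conflicts with the unit clause (NOT c).
Either choice for h ends in contradiction.
No assignment satisfies every clause.

No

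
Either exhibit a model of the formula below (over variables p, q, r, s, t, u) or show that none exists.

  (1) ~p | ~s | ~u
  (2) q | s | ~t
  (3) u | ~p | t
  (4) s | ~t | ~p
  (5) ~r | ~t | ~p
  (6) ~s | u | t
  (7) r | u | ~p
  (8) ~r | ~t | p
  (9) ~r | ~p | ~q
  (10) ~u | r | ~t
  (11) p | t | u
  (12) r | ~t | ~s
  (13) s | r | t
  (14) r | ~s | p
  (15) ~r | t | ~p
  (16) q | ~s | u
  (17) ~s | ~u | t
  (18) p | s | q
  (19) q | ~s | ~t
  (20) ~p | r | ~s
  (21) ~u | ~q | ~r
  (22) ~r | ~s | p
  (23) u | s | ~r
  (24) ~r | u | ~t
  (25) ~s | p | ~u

Suppose p = 0.
Suppose r = 0.
Unit clause (~s) forces s = 0.
Unit clause (t) forces t = 1.
Unit clause (q) forces q = 1.
Unit clause (~u) forces u = 0.
Every clause now holds.

p ↦ 0; q ↦ 1; r ↦ 0; s ↦ 0; t ↦ 1; u ↦ 0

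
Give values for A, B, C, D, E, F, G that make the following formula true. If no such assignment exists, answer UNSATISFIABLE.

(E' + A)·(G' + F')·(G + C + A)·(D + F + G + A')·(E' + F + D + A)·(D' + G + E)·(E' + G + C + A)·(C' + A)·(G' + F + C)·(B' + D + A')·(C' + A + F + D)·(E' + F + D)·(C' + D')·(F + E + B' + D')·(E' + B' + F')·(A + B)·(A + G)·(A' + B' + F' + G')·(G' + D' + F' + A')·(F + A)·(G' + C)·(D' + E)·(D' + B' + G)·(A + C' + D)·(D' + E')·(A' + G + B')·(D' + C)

A ↦ 1,  B ↦ 0,  C ↦ 1,  D ↦ 0,  E ↦ 0,  F ↦ 1,  G ↦ 0

Suppose E = 0.
Unit clause (D') forces D = 0.
Suppose G = 0.
Unit clause (A) forces A = 1.
Unit clause (F) forces F = 1.
Unit clause (B') forces B = 0.
Every clause is now satisfied; C is unconstrained.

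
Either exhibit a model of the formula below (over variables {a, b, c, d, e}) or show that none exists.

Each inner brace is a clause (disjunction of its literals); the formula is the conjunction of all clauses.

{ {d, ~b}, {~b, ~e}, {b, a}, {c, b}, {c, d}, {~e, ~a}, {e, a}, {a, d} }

Suppose d = 1.
Suppose b = 1.
(~e) alone gives e = 0.
(a) alone gives a = 1.
All clauses hold; c can take either value.

a=1, b=1, c=0, d=1, e=0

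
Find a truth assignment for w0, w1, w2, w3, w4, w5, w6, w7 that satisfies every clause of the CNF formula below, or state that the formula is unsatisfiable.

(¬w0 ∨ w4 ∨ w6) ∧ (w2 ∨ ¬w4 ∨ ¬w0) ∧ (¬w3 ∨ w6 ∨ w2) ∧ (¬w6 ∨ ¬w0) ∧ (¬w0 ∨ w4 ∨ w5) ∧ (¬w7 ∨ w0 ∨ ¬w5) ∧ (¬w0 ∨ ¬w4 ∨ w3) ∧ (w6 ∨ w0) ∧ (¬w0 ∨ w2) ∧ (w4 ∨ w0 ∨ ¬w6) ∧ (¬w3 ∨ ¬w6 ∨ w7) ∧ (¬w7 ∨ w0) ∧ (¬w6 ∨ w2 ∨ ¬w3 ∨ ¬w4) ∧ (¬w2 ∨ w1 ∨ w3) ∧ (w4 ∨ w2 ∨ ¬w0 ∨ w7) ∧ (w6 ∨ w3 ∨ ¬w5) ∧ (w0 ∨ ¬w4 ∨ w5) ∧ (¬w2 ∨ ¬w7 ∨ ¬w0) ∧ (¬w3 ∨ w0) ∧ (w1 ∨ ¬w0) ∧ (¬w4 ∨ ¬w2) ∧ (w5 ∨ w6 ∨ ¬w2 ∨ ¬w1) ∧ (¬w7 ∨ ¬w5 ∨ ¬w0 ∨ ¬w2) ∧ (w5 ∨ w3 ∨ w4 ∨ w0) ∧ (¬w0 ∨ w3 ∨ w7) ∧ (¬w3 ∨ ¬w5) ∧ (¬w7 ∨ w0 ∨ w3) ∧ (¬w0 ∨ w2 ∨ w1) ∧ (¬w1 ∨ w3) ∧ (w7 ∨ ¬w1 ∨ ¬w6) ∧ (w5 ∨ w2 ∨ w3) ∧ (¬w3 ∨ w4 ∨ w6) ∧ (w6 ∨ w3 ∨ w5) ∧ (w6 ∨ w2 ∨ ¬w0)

Case w6 = True:
From the singleton clause (¬w0), w0 = False.
From the singleton clause (w4), w4 = True.
From the singleton clause (¬w7), w7 = False.
From the singleton clause (¬w3), w3 = False.
From the singleton clause (w5), w5 = True.
From the singleton clause (¬w2), w2 = False.
From the singleton clause (¬w1), w1 = False.
Every clause now holds.

w0: False,  w1: False,  w2: False,  w3: False,  w4: True,  w5: True,  w6: True,  w7: False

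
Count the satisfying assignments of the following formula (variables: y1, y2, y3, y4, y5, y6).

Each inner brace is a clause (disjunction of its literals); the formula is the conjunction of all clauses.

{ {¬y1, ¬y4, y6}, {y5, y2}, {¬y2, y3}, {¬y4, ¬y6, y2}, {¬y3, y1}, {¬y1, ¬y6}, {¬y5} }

There are 2^6 = 64 truth assignments over (y1, y2, y3, y4, y5, y6).
Split on y2. With y2 = True, the clauses containing y2 are satisfied and ¬y2 drops from the rest; 1 of the 2^5 = 32 assignments to the other variables satisfy what remains.
With y2 = False, by the same count on the reduced clause set, 0 assignments work.
Total: 1 + 0 = 1.

1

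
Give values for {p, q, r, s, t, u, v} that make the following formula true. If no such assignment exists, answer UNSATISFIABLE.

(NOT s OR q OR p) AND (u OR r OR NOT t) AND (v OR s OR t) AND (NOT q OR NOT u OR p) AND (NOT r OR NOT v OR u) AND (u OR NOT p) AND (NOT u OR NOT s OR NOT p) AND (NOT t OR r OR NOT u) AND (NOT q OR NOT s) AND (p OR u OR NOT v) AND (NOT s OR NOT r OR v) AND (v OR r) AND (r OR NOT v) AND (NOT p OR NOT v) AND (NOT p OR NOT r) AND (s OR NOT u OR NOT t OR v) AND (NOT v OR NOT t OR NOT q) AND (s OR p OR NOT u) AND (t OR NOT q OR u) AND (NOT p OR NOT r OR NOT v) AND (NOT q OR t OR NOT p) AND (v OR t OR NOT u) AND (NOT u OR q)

p=false, q=true, r=true, s=false, t=true, u=false, v=false

Suppose u = false.
The clause (NOT p) is unit, so p = false.
The clause (NOT v) is unit, so v = false.
The clause (r) is unit, so r = true.
The clause (NOT s) is unit, so s = false.
The clause (t) is unit, so t = true.
No clause remains; q is free.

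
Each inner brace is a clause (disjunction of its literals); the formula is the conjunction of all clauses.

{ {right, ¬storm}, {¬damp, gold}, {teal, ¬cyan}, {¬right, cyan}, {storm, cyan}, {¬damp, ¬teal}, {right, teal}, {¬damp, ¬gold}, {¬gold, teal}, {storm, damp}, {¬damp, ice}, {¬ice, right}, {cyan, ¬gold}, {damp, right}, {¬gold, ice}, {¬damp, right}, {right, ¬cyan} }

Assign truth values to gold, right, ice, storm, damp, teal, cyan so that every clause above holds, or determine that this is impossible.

gold ↦ False, right ↦ True, ice ↦ False, storm ↦ True, damp ↦ False, teal ↦ True, cyan ↦ True

Suppose right = True.
From the singleton clause (cyan), cyan = True.
From the singleton clause (teal), teal = True.
From the singleton clause (¬damp), damp = False.
From the singleton clause (storm), storm = True.
Suppose gold = False.
All clauses hold; ice can take either value.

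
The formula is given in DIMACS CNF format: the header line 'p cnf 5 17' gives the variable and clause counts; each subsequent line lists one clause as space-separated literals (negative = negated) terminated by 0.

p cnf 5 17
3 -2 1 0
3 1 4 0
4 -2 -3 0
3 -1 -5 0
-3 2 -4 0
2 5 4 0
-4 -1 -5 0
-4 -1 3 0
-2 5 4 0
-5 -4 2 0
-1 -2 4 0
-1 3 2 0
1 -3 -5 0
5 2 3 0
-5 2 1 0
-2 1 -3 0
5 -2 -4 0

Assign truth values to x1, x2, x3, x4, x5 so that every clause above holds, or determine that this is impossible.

Branch on x3: set x3 = True.
Branch on x4: set x4 = False.
Unit clause (¬x2) forces x2 = False.
Unit clause (x5) forces x5 = True.
Unit clause (x1) forces x1 = True.
Every clause now holds.

x1: True; x2: False; x3: True; x4: False; x5: True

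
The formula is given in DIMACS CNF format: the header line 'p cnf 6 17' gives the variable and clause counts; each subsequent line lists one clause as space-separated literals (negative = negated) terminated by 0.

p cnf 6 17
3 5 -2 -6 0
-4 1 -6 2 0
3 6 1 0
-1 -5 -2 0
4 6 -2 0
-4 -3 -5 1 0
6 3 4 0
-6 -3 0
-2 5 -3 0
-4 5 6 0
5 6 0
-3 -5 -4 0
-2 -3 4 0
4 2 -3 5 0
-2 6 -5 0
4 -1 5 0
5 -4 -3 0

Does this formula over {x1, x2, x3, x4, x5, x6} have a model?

Suppose x6 = True.
Unit clause (¬x3) forces x3 = False.
Suppose x5 = True.
Suppose x1 = True.
Unit clause (¬x2) forces x2 = False.
All clauses hold; x4 can take either value.
A satisfying assignment: x1=True,  x2=False,  x3=False,  x4=False,  x5=True,  x6=True.

Yes, satisfiable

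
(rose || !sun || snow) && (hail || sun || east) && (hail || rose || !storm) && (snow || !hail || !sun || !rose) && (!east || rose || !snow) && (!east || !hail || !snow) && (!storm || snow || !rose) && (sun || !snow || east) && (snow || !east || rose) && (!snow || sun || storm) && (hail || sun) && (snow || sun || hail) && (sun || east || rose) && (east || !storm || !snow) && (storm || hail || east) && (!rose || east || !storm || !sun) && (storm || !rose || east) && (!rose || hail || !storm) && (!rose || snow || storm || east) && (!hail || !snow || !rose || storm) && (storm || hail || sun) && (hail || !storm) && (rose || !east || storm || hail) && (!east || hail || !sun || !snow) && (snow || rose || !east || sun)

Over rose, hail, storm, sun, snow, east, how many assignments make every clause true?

There are 2^6 = 64 truth assignments over (rose, hail, storm, sun, snow, east).
Split on hail. With hail = true, the clauses containing hail are satisfied and !hail drops from the rest; 2 of the 2^5 = 32 assignments to the other variables satisfy what remains.
With hail = false, by the same count on the reduced clause set, 1 assignment works.
Total: 2 + 1 = 3.

3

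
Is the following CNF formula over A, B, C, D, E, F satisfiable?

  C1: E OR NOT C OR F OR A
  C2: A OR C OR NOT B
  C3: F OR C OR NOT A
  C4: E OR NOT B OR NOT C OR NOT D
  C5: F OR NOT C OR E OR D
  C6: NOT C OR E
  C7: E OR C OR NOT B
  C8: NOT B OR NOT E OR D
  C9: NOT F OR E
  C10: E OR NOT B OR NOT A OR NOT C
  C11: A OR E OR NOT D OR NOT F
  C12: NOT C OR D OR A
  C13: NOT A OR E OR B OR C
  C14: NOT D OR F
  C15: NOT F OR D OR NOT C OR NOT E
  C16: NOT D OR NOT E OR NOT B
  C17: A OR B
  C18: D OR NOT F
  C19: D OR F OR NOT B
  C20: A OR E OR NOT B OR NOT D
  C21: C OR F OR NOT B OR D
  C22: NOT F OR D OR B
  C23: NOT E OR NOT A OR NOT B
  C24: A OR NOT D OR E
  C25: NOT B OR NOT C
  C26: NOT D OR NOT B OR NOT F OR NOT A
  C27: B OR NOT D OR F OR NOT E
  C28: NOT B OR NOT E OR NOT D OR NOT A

Satisfiable

Suppose C = true.
The clause (E) is unit, so E = true.
The clause (NOT B) is unit, so B = false.
The clause (A) is unit, so A = true.
Suppose D = false.
The clause (NOT F) is unit, so F = false.
This assignment satisfies each clause.
A satisfying assignment: A ↦ true; B ↦ false; C ↦ true; D ↦ false; E ↦ true; F ↦ false.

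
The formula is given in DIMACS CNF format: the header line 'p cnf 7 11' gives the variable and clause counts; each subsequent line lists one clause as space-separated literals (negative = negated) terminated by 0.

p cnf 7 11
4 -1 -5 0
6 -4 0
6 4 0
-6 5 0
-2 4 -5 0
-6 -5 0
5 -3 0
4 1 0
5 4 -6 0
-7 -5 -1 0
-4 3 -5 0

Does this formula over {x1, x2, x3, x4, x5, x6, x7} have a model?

No, unsatisfiable

Branch on x6: set x6 = True.
Unit clause (x5) forces x5 = True.
But (¬x5) is also a unit clause — contradiction.
So x6 must be the other value — set x6 = False.
Unit clause (¬x4) forces x4 = False.
But (x4) is also a unit clause — contradiction.
Both values of x6 lead to a conflict.
No assignment satisfies every clause.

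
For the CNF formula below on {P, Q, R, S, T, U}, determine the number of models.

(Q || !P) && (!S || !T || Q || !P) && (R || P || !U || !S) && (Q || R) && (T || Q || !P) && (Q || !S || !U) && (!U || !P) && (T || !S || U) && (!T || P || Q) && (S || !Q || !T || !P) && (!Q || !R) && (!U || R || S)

7

There are 2^6 = 64 truth assignments over (P, Q, R, S, T, U).
Split on U. With U = true, the clauses containing U are satisfied and !U drops from the rest; 1 of the 2^5 = 32 assignments to the other variables satisfy what remains.
With U = false, by the same count on the reduced clause set, 6 assignments work.
(One model: P=F, Q=F, R=T, S=F, T=F, U=F.)
Total: 1 + 6 = 7.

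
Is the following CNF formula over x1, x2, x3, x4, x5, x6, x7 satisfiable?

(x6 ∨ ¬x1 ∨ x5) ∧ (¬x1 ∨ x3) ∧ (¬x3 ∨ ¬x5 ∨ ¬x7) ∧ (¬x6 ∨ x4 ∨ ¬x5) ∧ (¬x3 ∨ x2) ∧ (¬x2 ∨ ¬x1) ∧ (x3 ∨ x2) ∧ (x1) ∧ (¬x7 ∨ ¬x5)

Unsatisfiable

Unit clause (x1) forces x1 = True.
Unit clause (x3) forces x3 = True.
Unit clause (x2) forces x2 = True.
Now (¬x2) is unsatisfied and unit — conflict.
No assignment satisfies every clause.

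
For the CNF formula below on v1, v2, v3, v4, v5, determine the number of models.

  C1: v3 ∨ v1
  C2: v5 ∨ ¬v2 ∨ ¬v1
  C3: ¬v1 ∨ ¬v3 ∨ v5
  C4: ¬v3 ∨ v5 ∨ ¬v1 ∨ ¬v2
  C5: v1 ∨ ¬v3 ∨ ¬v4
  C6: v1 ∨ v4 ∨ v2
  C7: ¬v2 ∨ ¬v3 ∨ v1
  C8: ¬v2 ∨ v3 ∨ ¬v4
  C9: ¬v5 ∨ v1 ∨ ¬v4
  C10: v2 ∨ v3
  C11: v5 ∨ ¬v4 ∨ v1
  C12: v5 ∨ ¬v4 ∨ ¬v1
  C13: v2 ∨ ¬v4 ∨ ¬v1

There are 2^5 = 32 truth assignments over (v1, v2, v3, v4, v5).
Split on v5. With v5 = True, the clauses containing v5 are satisfied and ¬v5 drops from the rest; 4 of the 2^4 = 16 assignments to the other variables satisfy what remains.
With v5 = False, by the same count on the reduced clause set, 0 assignments work.
(One model: v1=T, v2=F, v3=T, v4=F, v5=T.)
Total: 4 + 0 = 4.

4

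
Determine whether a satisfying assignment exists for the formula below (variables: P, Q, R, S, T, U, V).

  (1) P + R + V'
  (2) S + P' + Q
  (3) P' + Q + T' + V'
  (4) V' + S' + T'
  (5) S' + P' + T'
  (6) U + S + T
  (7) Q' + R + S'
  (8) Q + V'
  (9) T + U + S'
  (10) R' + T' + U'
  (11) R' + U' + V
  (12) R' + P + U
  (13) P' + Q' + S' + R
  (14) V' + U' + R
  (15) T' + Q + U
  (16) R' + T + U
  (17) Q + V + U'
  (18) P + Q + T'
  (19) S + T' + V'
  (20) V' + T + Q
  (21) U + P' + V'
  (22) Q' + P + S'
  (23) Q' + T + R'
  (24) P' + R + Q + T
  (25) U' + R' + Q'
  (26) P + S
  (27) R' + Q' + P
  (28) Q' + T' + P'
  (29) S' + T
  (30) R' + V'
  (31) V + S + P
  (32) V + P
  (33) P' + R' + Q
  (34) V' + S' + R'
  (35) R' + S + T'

Yes, satisfiable

Suppose Q = 1.
Suppose R = 0.
Unit clause (S') forces S = 0.
Unit clause (P) forces P = 1.
Unit clause (T') forces T = 0.
Unit clause (U) forces U = 1.
Unit clause (V') forces V = 0.
This assignment satisfies each clause.
A satisfying assignment: P=1,  Q=1,  R=0,  S=0,  T=0,  U=1,  V=0.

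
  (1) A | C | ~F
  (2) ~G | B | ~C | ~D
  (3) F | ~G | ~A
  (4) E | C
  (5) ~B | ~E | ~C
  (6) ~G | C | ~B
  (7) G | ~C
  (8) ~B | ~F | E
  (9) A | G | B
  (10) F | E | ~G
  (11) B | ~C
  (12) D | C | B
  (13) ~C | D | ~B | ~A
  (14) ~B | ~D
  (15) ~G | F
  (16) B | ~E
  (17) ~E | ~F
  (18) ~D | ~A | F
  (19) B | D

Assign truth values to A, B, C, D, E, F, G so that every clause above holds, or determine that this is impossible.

A=0,  B=1,  C=0,  D=0,  E=1,  F=0,  G=0

Suppose E = 1.
The clause (B) is unit, so B = 1.
The clause (~C) is unit, so C = 0.
The clause (~G) is unit, so G = 0.
The clause (~D) is unit, so D = 0.
The clause (~F) is unit, so F = 0.
All clauses hold; A can take either value.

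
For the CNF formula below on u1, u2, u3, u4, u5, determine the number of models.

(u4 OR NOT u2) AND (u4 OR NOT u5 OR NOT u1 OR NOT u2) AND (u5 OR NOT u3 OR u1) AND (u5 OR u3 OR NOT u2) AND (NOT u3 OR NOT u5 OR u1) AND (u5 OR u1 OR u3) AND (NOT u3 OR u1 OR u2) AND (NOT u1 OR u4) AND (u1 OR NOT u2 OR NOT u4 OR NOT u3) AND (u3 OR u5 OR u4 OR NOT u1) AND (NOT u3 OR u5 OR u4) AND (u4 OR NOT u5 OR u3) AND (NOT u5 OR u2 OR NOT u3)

8

There are 2^5 = 32 truth assignments over (u1, u2, u3, u4, u5).
Split on u1. With u1 = true, the clauses containing u1 are satisfied and NOT u1 drops from the rest; 6 of the 2^4 = 16 assignments to the other variables satisfy what remains.
With u1 = false, by the same count on the reduced clause set, 2 assignments work.
(One model: u1=F, u2=F, u3=F, u4=T, u5=T.)
Total: 6 + 2 = 8.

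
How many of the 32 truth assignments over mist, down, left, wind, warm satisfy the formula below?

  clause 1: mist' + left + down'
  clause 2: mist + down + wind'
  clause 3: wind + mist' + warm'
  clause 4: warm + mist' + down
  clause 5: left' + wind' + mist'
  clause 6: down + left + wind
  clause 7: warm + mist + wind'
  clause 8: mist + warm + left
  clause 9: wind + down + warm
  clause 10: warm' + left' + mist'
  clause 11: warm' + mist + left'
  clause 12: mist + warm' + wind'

There are 2^5 = 32 truth assignments over (mist, down, left, wind, warm).
Split on down. With down = 1, the clauses containing down are satisfied and down' drops from the rest; 3 of the 2^4 = 16 assignments to the other variables satisfy what remains.
With down = 0, by the same count on the reduced clause set, 1 assignment works.
Total: 3 + 1 = 4.

4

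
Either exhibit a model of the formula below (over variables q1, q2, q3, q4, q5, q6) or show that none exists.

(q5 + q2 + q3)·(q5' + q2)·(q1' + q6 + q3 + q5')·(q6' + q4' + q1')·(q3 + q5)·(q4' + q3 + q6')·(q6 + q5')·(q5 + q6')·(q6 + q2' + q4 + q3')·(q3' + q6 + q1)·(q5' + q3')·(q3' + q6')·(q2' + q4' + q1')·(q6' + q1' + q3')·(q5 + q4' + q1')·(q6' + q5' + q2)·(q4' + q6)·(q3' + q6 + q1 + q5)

Try q5 = 1.
From the singleton clause (q2), q2 = 1.
From the singleton clause (q6), q6 = 1.
From the singleton clause (q3'), q3 = 0.
From the singleton clause (q4'), q4 = 0.
All clauses hold; q1 can take either value.

q1: 0,  q2: 1,  q3: 0,  q4: 0,  q5: 1,  q6: 1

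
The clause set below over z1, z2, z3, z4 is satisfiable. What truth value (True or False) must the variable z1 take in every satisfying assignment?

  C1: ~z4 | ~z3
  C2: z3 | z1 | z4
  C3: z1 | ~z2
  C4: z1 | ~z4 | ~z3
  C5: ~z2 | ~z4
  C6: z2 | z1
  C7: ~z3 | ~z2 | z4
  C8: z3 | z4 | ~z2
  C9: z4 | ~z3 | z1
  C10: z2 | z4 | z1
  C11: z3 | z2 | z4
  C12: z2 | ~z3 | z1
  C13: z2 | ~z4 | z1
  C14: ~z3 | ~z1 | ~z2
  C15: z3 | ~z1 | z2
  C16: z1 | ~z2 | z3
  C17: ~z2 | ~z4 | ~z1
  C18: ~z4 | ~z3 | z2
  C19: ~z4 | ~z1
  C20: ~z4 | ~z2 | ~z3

True

Suppose z1 = 0.
(~z2) alone gives z2 = 0.
Now (z2) is unsatisfied and unit — conflict.
So every satisfying assignment has z1 = True.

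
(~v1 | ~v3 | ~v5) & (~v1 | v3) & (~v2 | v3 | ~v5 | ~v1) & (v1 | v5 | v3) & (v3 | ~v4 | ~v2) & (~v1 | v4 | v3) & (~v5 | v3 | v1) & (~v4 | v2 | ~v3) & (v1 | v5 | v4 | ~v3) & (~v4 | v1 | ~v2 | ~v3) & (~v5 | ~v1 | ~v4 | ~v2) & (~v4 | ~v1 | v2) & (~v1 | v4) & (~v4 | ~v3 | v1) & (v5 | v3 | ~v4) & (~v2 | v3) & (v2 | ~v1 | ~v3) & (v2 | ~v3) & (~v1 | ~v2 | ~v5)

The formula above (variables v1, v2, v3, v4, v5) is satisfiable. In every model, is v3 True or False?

True

Suppose v3 = 0.
Unit clause (~v1) forces v1 = 0.
Unit clause (v5) forces v5 = 1.
That conflicts with the unit clause (~v5).
So every satisfying assignment has v3 = True.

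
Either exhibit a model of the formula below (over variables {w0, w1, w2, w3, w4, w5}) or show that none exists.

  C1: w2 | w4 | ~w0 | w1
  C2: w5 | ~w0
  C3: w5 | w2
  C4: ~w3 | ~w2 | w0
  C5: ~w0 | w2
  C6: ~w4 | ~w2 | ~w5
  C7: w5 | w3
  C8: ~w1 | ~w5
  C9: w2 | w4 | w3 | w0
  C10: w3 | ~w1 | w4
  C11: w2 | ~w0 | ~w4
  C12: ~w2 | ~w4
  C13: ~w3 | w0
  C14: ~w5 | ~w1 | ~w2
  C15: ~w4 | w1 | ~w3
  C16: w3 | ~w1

Branch on w5: set w5 = 1.
(~w1) alone gives w1 = 0.
Branch on w0: set w0 = 0.
(~w3) alone gives w3 = 0.
Branch on w4: set w4 = 1.
(~w2) alone gives w2 = 0.
This assignment satisfies each clause.

w0: 0,  w1: 0,  w2: 0,  w3: 0,  w4: 1,  w5: 1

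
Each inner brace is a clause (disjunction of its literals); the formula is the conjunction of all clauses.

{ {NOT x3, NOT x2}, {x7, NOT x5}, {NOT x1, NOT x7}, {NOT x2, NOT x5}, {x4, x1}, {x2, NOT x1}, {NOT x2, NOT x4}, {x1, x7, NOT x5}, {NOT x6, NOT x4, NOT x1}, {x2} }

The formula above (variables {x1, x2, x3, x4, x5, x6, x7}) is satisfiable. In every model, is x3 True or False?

False

Suppose x3 = true.
The clause (NOT x2) is unit, so x2 = false.
But (x2) is also a unit clause — contradiction.
So every satisfying assignment has x3 = False.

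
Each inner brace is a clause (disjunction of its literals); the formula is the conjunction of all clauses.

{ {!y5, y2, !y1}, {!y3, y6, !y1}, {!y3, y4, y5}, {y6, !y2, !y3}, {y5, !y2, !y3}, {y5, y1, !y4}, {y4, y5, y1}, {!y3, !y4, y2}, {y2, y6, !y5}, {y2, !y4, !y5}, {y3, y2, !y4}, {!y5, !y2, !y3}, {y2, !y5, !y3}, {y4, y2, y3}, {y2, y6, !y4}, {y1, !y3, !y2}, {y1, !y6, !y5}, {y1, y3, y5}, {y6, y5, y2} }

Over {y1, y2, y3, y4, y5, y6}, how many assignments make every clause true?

There are 2^6 = 64 truth assignments over (y1, y2, y3, y4, y5, y6).
Split on y3. With y3 = true, the clauses containing y3 are satisfied and !y3 drops from the rest; 0 of the 2^5 = 32 assignments to the other variables satisfy what remains.
With y3 = false, by the same count on the reduced clause set, 10 assignments work.
(One model: y1=F, y2=T, y3=F, y4=F, y5=T, y6=F.)
Total: 0 + 10 = 10.

10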